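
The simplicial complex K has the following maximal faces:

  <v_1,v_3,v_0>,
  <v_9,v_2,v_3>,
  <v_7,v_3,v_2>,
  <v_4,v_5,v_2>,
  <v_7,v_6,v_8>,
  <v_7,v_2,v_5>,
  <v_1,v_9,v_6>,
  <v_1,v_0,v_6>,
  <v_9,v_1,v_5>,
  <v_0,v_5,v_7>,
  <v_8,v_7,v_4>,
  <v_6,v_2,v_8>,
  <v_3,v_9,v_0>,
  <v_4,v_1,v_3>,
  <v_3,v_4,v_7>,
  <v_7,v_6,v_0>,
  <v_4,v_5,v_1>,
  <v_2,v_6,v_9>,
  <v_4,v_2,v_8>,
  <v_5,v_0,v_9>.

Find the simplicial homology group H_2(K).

We work with the vertex ordering v_0 < v_1 < v_2 < v_3 < v_4 < v_5 < v_6 < v_7 < v_8 < v_9. The simplices of K, each written with vertices in increasing order, are:

  0-simplices (10): [v_0], [v_1], [v_2], [v_3], [v_4], [v_5], [v_6], [v_7], [v_8], [v_9]
  1-simplices (30): (30 of them)
  2-simplices (20): (20 of them)

so the chain groups are C_0 ≅ Z^10, C_1 ≅ Z^30, C_2 ≅ Z^20.

Boundary ∂_1: C_1 → C_0 maps an edge to its endpoints' difference, ∂[p,q] = q − p.
The 10×30 boundary matrix has rank 9 and Smith normal form diag(1,1,1,1,1,1,1,1,1).

∂_2: C_2 → C_1 maps a triangle to the signed sum of its edges. For instance
  ∂[v_2,v_3,v_9] = [v_3,v_9] − [v_2,v_9] + [v_2,v_3],
  ∂[v_2,v_4,v_8] = [v_4,v_8] − [v_2,v_8] + [v_2,v_4].
The 30×20 boundary matrix has rank 20 and Smith normal form diag(1,1,1,1,1,1,1,1,1,1,1,1,1,1,1,1,1,1,1,2).

Computing H_k = (kernel of ∂_k) / (image of ∂_{k+1}):

  H_2: rank ker ∂_2 − rank ∂_3 = (20 − 20) − 0 = 0, and there is no ∂_3, so H_2 = 0.

H_2 ≅ 0.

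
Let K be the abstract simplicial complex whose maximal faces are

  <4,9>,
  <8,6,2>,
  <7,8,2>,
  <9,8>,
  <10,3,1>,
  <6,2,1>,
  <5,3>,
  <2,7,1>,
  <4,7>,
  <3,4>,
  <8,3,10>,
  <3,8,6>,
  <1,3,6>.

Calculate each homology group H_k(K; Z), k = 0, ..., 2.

H_0 = Z,  H_1 = Z^2,  H_2 = 0.

We work with the vertex ordering 1 < 2 < 3 < 4 < 5 < 6 < 7 < 8 < 9 < 10. The simplices of K, each written with vertices in increasing order, are:

  0-simplices (10): [1], [2], [3], [4], [5], [6], [7], [8], [9], [10]
  1-simplices (19): [1,2], [1,3], [1,6], [1,7], [1,10], [2,6], [2,7], [2,8], [3,4], [3,5], [3,6], [3,8], [3,10], [4,7], [4,9], [6,8], [7,8], [8,9], [8,10]
  2-simplices (8): [1,2,6], [1,2,7], [1,3,6], [1,3,10], [2,6,8], [2,7,8], [3,6,8], [3,8,10]

so the chain groups are C_0 ≅ Z^10, C_1 ≅ Z^19, C_2 ≅ Z^8.

∂_1: C_1 → C_0 is given by ∂[p,q] = [q] − [p]. For instance
  ∂[8,10] = [10] − [8].
This gives a 10×19 integer matrix of rank 9; reducing to Smith normal form yields diagonal entries (1,1,1,1,1,1,1,1,1).

The boundary map ∂_2: C_2 → C_1 maps a triangle to the signed sum of its edges. For instance
  ∂[2,7,8] = [7,8] − [2,8] + [2,7],
  ∂[2,6,8] = [6,8] − [2,8] + [2,6].
The resulting 19×8 matrix has rank 8, and its Smith normal form has invariant factors (1,1,1,1,1,1,1,1).

Computing H_k = (kernel of ∂_k) / (image of ∂_{k+1}):

  H_0: rank C_0 − rank ∂_1 = 10 − 9 = 1, and the invariant factors of ∂_1 are all 1, so H_0 ≅ Z.
  H_1: rank ker ∂_1 − rank ∂_2 = (19 − 9) − 8 = 2, and the invariant factors of ∂_2 are all 1, so H_1 ≅ Z^2.
  H_2: rank ker ∂_2 − rank ∂_3 = (8 − 8) − 0 = 0, and there is no ∂_3, so H_2 ≅ 0.

As a check, the Euler characteristic is 10 − 19 + 8 = -1, which agrees with 1 − 2 + 0 = -1.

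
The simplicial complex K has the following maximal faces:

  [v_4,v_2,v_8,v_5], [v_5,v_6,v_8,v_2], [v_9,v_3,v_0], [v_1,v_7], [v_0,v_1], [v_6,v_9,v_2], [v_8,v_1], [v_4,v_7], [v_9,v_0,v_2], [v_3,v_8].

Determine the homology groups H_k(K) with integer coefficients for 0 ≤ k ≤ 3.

H_0 ≅ Z,  H_1 ≅ Z^3,  H_2 = 0,  H_3 = 0.

Take the total order v_0 < v_1 < v_2 < v_3 < v_4 < v_5 < v_6 < v_7 < v_8 < v_9 on the vertex set. Then K (dimension 3) consists of the simplices:

  0-simplices (10): [v_0], [v_1], [v_2], [v_3], [v_4], [v_5], [v_6], [v_7], [v_8], [v_9]
  1-simplices (20): (20 of them)
  2-simplices (10): [v_0,v_2,v_9], [v_0,v_3,v_9], [v_2,v_4,v_5], [v_2,v_4,v_8], [v_2,v_5,v_6], [v_2,v_5,v_8], [v_2,v_6,v_8], [v_2,v_6,v_9], [v_4,v_5,v_8], [v_5,v_6,v_8]
  3-simplices (2): [v_2,v_4,v_5,v_8], [v_2,v_5,v_6,v_8]

giving chain groups C_0 ≅ Z^10, C_1 ≅ Z^20, C_2 ≅ Z^10, C_3 ≅ Z^2.

The boundary map ∂_1: C_1 → C_0 maps an edge to its endpoints' difference, ∂[p,q] = q − p. For instance
  ∂[v_3,v_9] = [v_9] − [v_3].
The 10×20 boundary matrix has rank 9 and Smith normal form diag(1,1,1,1,1,1,1,1,1).

∂_2: C_2 → C_1 sends each 2-simplex [p,q,r] to [q,r] − [p,r] + [p,q]. For instance
  ∂[v_2,v_5,v_8] = [v_5,v_8] − [v_2,v_8] + [v_2,v_5],
  ∂[v_2,v_6,v_8] = [v_6,v_8] − [v_2,v_8] + [v_2,v_6].
This gives a 20×10 integer matrix of rank 8; reducing to Smith normal form yields diagonal entries (1,1,1,1,1,1,1,1).

∂_3: C_3 → C_2 sends each 3-simplex σ to the alternating sum Σ_i (−1)^i (σ with its i-th vertex removed). For instance
  ∂[v_2,v_4,v_5,v_8] = [v_4,v_5,v_8] − [v_2,v_5,v_8] + [v_2,v_4,v_8] − [v_2,v_4,v_5],
  ∂[v_2,v_5,v_6,v_8] = [v_5,v_6,v_8] − [v_2,v_6,v_8] + [v_2,v_5,v_8] − [v_2,v_5,v_6].
As a 10×2 matrix over Z this has rank 2, with invariant factors (1,1).

Reading off H_k = ker ∂_k / im ∂_{k+1}:

  H_0: rank C_0 − rank ∂_1 = 10 − 9 = 1, and the invariant factors of ∂_1 are all 1, so H_0 = Z.
  H_1: rank ker ∂_1 − rank ∂_2 = (20 − 9) − 8 = 3, and the invariant factors of ∂_2 are all 1, so H_1 = Z^3.
  H_2: rank ker ∂_2 − rank ∂_3 = (10 − 8) − 2 = 0, and the invariant factors of ∂_3 are all 1, so H_2 = 0.
  H_3: rank ker ∂_3 − rank ∂_4 = (2 − 2) − 0 = 0, and there is no ∂_4, so H_3 = 0.

As a check, the Euler characteristic is 10 − 20 + 10 − 2 = -2, which agrees with 1 − 3 + 0 − 0 = -2.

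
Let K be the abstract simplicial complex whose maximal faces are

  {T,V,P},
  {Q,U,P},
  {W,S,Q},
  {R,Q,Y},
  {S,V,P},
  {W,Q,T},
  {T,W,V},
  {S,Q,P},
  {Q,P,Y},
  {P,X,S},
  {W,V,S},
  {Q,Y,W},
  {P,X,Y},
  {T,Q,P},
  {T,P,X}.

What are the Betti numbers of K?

Order the vertices as P < Q < R < S < T < U < V < W < X < Y. Listing each simplex with vertices in this order, K has dimension 2 with simplices:

  0-simplices (10): P, Q, R, S, T, U, V, W, X, Y
  1-simplices (23): PQ, PS, PT, PU, PV, PX, PY, QR, QS, QT, QU, QW, QY, RY, SV, SW, SX, TV, TW, TX, VW, WY, XY
  2-simplices (15): PQS, PQT, PQU, PQY, PSV, PSX, PTV, PTX, PXY, QRY, QSW, QTW, QWY, SVW, TVW

giving chain groups C_0 ≅ Z^10, C_1 ≅ Z^23, C_2 ≅ Z^15.

∂_1: C_1 → C_0 is given by ∂[p,q] = [q] − [p]. For instance
  ∂PX = X − P.
The resulting 10×23 matrix has rank 9, and its Smith normal form has invariant factors (1,1,1,1,1,1,1,1,1).

∂_2: C_2 → C_1 acts by ∂[p,q,r] = [q,r] − [p,r] + [p,q]. For instance
  ∂PSX = SX − PX + PS,
  ∂PTX = TX − PX + PT.
The resulting 23×15 matrix has rank 14, and its Smith normal form has invariant factors (1,1,1,1,1,1,1,1,1,1,1,1,1,1).

Now H_k = ker ∂_k / im ∂_{k+1}, so:

  H_0: rank C_0 − rank ∂_1 = 10 − 9 = 1, and the invariant factors of ∂_1 are all 1, so H_0 ≅ Z.
  H_1: rank ker ∂_1 − rank ∂_2 = (23 − 9) − 14 = 0, and the invariant factors of ∂_2 are all 1, so H_1 ≅ 0.
  H_2: rank ker ∂_2 − rank ∂_3 = (15 − 14) − 0 = 1, and there is no ∂_3, so H_2 ≅ Z.

As a check, the Euler characteristic is 10 − 23 + 15 = 2, which agrees with 1 − 0 + 1 = 2.

Hence the Betti numbers are b_0 = 1, b_1 = 0, b_2 = 1.

b_0 = 1, b_1 = 0, b_2 = 1.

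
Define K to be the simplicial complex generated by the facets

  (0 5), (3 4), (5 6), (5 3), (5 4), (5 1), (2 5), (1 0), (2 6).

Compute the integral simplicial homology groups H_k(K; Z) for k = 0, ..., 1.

Fix the vertex order 0 < 1 < 2 < 3 < 4 < 5 < 6 and write every simplex with vertices in increasing order. Then dim K = 1 and the simplices of K are:

  0-simplices (7): [0], [1], [2], [3], [4], [5], [6]
  1-simplices (9): [0,1], [0,5], [1,5], [2,5], [2,6], [3,4], [3,5], [4,5], [5,6]

giving chain groups C_0 ≅ Z^7, C_1 ≅ Z^9.

The boundary map ∂_1: C_1 → C_0 sends each edge [p,q] (with p < q) to q − p. For instance
  ∂[2,6] = [6] − [2].
This gives a 7×9 integer matrix of rank 6; reducing to Smith normal form yields diagonal entries (1,1,1,1,1,1).

Reading off H_k = ker ∂_k / im ∂_{k+1}:

  H_0: rank C_0 − rank ∂_1 = 7 − 6 = 1, and the invariant factors of ∂_1 are all 1, so H_0 ≅ Z.
  H_1: rank ker ∂_1 − rank ∂_2 = (9 − 6) − 0 = 3, and there is no ∂_2, so H_1 ≅ Z^3.

H_0 ≅ Z,  H_1 ≅ Z^3.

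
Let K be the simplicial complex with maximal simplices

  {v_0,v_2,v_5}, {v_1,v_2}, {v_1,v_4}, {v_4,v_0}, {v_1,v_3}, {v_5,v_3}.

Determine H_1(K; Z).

H_1 ≅ Z^2.

Fix the vertex order v_0 < v_1 < v_2 < v_3 < v_4 < v_5 and write every simplex with vertices in increasing order. Then dim K = 2 and the simplices of K are:

  0-simplices (6): [v_0], [v_1], [v_2], [v_3], [v_4], [v_5]
  1-simplices (8): [v_0,v_2], [v_0,v_4], [v_0,v_5], [v_1,v_2], [v_1,v_3], [v_1,v_4], [v_2,v_5], [v_3,v_5]
  2-simplices (1): [v_0,v_2,v_5]

so the chain groups are C_0 ≅ Z^6, C_1 ≅ Z^8, C_2 ≅ Z^1.

∂_1: C_1 → C_0 sends each edge [p,q] (with p < q) to q − p. For instance
  ∂[v_1,v_3] = [v_3] − [v_1].
The resulting 6×8 matrix has rank 5, and its Smith normal form has invariant factors (1,1,1,1,1).

Boundary ∂_2: C_2 → C_1 acts by ∂[p,q,r] = [q,r] − [p,r] + [p,q]. For instance
  ∂[v_0,v_2,v_5] = [v_2,v_5] − [v_0,v_5] + [v_0,v_2].
This gives a 8×1 integer matrix of rank 1; reducing to Smith normal form yields diagonal entries (1).

Computing H_k = (kernel of ∂_k) / (image of ∂_{k+1}):

  H_1: rank ker ∂_1 − rank ∂_2 = (8 − 5) − 1 = 2, and the invariant factors of ∂_2 are all 1, so H_1 ≅ Z^2.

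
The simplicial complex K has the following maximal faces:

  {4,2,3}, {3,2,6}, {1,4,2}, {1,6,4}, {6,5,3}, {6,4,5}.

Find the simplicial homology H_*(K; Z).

H_0 = Z,  H_1 = Z,  H_2 = 0.

K has 6 vertices, 12 edges, 6 triangles.
rank ∂_0 = 0, rank ∂_1 = 5 ⇒ b_0 = 6 − 0 − 5 = 1; all invariant factors of ∂_1 are 1 so no torsion. So H_0 = Z.
rank ∂_1 = 5, rank ∂_2 = 6 ⇒ b_1 = 12 − 5 − 6 = 1; all invariant factors of ∂_2 are 1 so no torsion. So H_1 = Z.
rank ∂_2 = 6, rank ∂_3 = 0 ⇒ b_2 = 6 − 6 − 0 = 0. So H_2 = 0.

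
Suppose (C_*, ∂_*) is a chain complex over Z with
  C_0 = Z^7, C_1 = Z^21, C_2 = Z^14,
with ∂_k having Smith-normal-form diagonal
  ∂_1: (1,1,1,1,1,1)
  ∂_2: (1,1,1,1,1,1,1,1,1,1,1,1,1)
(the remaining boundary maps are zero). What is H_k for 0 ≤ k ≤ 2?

H_0: b_0 = 7 − 0 − 6 = 1; torsion from ∂_1 factors > 1: none. So H_0 ≅ Z.
H_1: b_1 = 21 − 6 − 13 = 2; torsion from ∂_2 factors > 1: none. So H_1 ≅ Z^2.
H_2: b_2 = 14 − 13 − 0 = 1; torsion from ∂_3 factors > 1: none. So H_2 ≅ Z.

H_0 ≅ Z,  H_1 ≅ Z^2,  H_2 ≅ Z.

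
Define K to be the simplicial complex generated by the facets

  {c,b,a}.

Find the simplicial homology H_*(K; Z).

Fix the vertex order a < b < c and write every simplex with vertices in increasing order. Then dim K = 2 and the simplices of K are:

  0-simplices (3): a, b, c
  1-simplices (3): ab, ac, bc
  2-simplices (1): abc

Hence C_0 ≅ Z^3, C_1 ≅ Z^3, C_2 ≅ Z^1.

∂_1: C_1 → C_0 sends each edge [p,q] (with p < q) to q − p. For instance
  ∂ac = c − a.
As a 3×3 matrix over Z this has rank 2, with invariant factors (1,1).

The boundary map ∂_2: C_2 → C_1 acts by ∂[p,q,r] = [q,r] − [p,r] + [p,q]. For instance
  ∂abc = bc − ac + ab.
The 3×1 boundary matrix has rank 1 and Smith normal form diag(1).

Now H_k = ker ∂_k / im ∂_{k+1}, so:

  H_0: rank C_0 − rank ∂_1 = 3 − 2 = 1, and the invariant factors of ∂_1 are all 1, so H_0 ≅ Z.
  H_1: rank ker ∂_1 − rank ∂_2 = (3 − 2) − 1 = 0, and the invariant factors of ∂_2 are all 1, so H_1 ≅ 0.
  H_2: rank ker ∂_2 − rank ∂_3 = (1 − 1) − 0 = 0, and there is no ∂_3, so H_2 ≅ 0.

H_0 = Z,  H_1 = 0,  H_2 = 0.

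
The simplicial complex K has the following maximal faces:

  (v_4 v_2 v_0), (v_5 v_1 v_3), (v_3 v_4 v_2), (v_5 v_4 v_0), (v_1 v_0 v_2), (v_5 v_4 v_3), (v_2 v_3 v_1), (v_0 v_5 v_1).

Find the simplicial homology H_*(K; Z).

Fix the vertex order v_0 < v_1 < v_2 < v_3 < v_4 < v_5 and write every simplex with vertices in increasing order. Then dim K = 2 and the simplices of K are:

  0-simplices (6): [v_0], [v_1], [v_2], [v_3], [v_4], [v_5]
  1-simplices (12): [v_0,v_1], [v_0,v_2], [v_0,v_4], [v_0,v_5], [v_1,v_2], [v_1,v_3], [v_1,v_5], [v_2,v_3], [v_2,v_4], [v_3,v_4], [v_3,v_5], [v_4,v_5]
  2-simplices (8): [v_0,v_1,v_2], [v_0,v_1,v_5], [v_0,v_2,v_4], [v_0,v_4,v_5], [v_1,v_2,v_3], [v_1,v_3,v_5], [v_2,v_3,v_4], [v_3,v_4,v_5]

so the chain groups are C_0 ≅ Z^6, C_1 ≅ Z^12, C_2 ≅ Z^8.

Boundary ∂_1: C_1 → C_0 is given by ∂[p,q] = [q] − [p].
As a 6×12 matrix over Z this has rank 5, with invariant factors (1,1,1,1,1).

The boundary map ∂_2: C_2 → C_1 maps a triangle to the signed sum of its edges. For instance
  ∂[v_1,v_3,v_5] = [v_3,v_5] − [v_1,v_5] + [v_1,v_3],
  ∂[v_0,v_1,v_2] = [v_1,v_2] − [v_0,v_2] + [v_0,v_1].
The 12×8 boundary matrix has rank 7 and Smith normal form diag(1,1,1,1,1,1,1).

Reading off H_k = ker ∂_k / im ∂_{k+1}:

  H_0: rank C_0 − rank ∂_1 = 6 − 5 = 1, and the invariant factors of ∂_1 are all 1, so H_0 = Z.
  H_1: rank ker ∂_1 − rank ∂_2 = (12 − 5) − 7 = 0, and the invariant factors of ∂_2 are all 1, so H_1 = 0.
  H_2: rank ker ∂_2 − rank ∂_3 = (8 − 7) − 0 = 1, and there is no ∂_3, so H_2 = Z.

As a check, the Euler characteristic is 6 − 12 + 8 = 2, which agrees with 1 − 0 + 1 = 2.

H_0 ≅ Z,  H_1 = 0,  H_2 ≅ Z.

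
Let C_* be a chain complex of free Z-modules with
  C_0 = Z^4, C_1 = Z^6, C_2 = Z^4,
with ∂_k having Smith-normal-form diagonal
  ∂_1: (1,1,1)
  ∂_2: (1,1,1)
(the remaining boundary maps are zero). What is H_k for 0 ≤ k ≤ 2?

H_0 ≅ Z,  H_1 = 0,  H_2 ≅ Z.

H_0: b_0 = 4 − 0 − 3 = 1; torsion from ∂_1 factors > 1: none. So H_0 ≅ Z.
H_1: b_1 = 6 − 3 − 3 = 0; torsion from ∂_2 factors > 1: none. So H_1 ≅ 0.
H_2: b_2 = 4 − 3 − 0 = 1; torsion from ∂_3 factors > 1: none. So H_2 ≅ Z.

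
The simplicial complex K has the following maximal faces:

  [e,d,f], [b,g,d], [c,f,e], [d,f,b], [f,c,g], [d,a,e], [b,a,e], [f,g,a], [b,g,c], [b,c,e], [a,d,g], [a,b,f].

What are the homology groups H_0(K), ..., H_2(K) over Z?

H_0 ≅ Z,  H_1 ≅ Z/2,  H_2 = 0.

K has 7 vertices, 18 edges, 12 triangles.
rank ∂_0 = 0, rank ∂_1 = 6 ⇒ b_0 = 7 − 0 − 6 = 1; all invariant factors of ∂_1 are 1 so no torsion. So H_0 ≅ Z.
rank ∂_1 = 6, rank ∂_2 = 12 ⇒ b_1 = 18 − 6 − 12 = 0; ∂_2 has invariant factor(s) [2] giving torsion. So H_1 ≅ Z/2.
rank ∂_2 = 12, rank ∂_3 = 0 ⇒ b_2 = 12 − 12 − 0 = 0. So H_2 ≅ 0.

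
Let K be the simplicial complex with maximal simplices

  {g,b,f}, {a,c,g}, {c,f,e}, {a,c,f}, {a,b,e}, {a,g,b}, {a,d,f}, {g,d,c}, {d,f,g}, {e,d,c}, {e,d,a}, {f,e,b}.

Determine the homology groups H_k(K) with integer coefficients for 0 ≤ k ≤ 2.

H_0 ≅ Z,  H_1 ≅ Z/2,  H_2 = 0.

Order the vertices as a < b < c < d < e < f < g. Listing each simplex with vertices in this order, K has dimension 2 with simplices:

  0-simplices (7): a, b, c, d, e, f, g
  1-simplices (18): ab, ac, ad, ae, af, ag, be, bf, bg, cd, ce, cf, cg, de, df, dg, ef, fg
  2-simplices (12): abe, abg, acf, acg, ade, adf, bef, bfg, cde, cdg, cef, dfg

so the chain groups are C_0 ≅ Z^7, C_1 ≅ Z^18, C_2 ≅ Z^12.

The boundary map ∂_1: C_1 → C_0 sends each edge [p,q] (with p < q) to q − p.
This gives a 7×18 integer matrix of rank 6; reducing to Smith normal form yields diagonal entries (1,1,1,1,1,1).

Boundary ∂_2: C_2 → C_1 maps a triangle to the signed sum of its edges. For instance
  ∂abe = be − ae + ab,
  ∂adf = df − af + ad.
This gives a 18×12 integer matrix of rank 12; reducing to Smith normal form yields diagonal entries (1,1,1,1,1,1,1,1,1,1,1,2).

Now H_k = ker ∂_k / im ∂_{k+1}, so:

  H_0: rank C_0 − rank ∂_1 = 7 − 6 = 1, and the invariant factors of ∂_1 are all 1, so H_0 = Z.
  H_1: rank ker ∂_1 − rank ∂_2 = (18 − 6) − 12 = 0, and ∂_2 has invariant factor 2 > 1, so H_1 = Z/2.
  H_2: rank ker ∂_2 − rank ∂_3 = (12 − 12) − 0 = 0, and there is no ∂_3, so H_2 = 0.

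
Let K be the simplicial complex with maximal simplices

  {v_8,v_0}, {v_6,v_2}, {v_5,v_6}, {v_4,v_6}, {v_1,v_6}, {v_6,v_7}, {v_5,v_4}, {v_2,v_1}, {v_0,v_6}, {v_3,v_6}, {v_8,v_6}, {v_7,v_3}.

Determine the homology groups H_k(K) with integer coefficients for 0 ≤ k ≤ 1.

H_0 ≅ Z,  H_1 ≅ Z^4.

We work with the vertex ordering v_0 < v_1 < v_2 < v_3 < v_4 < v_5 < v_6 < v_7 < v_8. The simplices of K, each written with vertices in increasing order, are:

  0-simplices (9): [v_0], [v_1], [v_2], [v_3], [v_4], [v_5], [v_6], [v_7], [v_8]
  1-simplices (12): [v_0,v_6], [v_0,v_8], [v_1,v_2], [v_1,v_6], [v_2,v_6], [v_3,v_6], [v_3,v_7], [v_4,v_5], [v_4,v_6], [v_5,v_6], [v_6,v_7], [v_6,v_8]

so the chain groups are C_0 ≅ Z^9, C_1 ≅ Z^12.

The boundary map ∂_1: C_1 → C_0 is given by ∂[p,q] = [q] − [p]. For instance
  ∂[v_6,v_7] = [v_7] − [v_6].
As a 9×12 matrix over Z this has rank 8, with invariant factors (1,1,1,1,1,1,1,1).

Now H_k = ker ∂_k / im ∂_{k+1}, so:

  H_0: rank C_0 − rank ∂_1 = 9 − 8 = 1, and the invariant factors of ∂_1 are all 1, so H_0 ≅ Z.
  H_1: rank ker ∂_1 − rank ∂_2 = (12 − 8) − 0 = 4, and there is no ∂_2, so H_1 ≅ Z^4.

As a check, the Euler characteristic is 9 − 12 = -3, which agrees with 1 − 4 = -3.
(K is a triangulation of a wedge of 4 circles.)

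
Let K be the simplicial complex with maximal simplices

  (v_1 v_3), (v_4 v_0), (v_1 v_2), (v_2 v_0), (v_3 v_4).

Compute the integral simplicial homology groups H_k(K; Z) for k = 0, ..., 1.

H_0 ≅ Z,  H_1 ≅ Z.

Order the vertices as v_0 < v_1 < v_2 < v_3 < v_4. Listing each simplex with vertices in this order, K has dimension 1 with simplices:

  0-simplices (5): [v_0], [v_1], [v_2], [v_3], [v_4]
  1-simplices (5): [v_0,v_2], [v_0,v_4], [v_1,v_2], [v_1,v_3], [v_3,v_4]

so the chain groups are C_0 ≅ Z^5, C_1 ≅ Z^5.

∂_1: C_1 → C_0 sends each edge [p,q] (with p < q) to q − p.
As a 5×5 matrix over Z this has rank 4, with invariant factors (1,1,1,1).

Now H_k = ker ∂_k / im ∂_{k+1}, so:

  H_0: rank C_0 − rank ∂_1 = 5 − 4 = 1, and the invariant factors of ∂_1 are all 1, so H_0 = Z.
  H_1: rank ker ∂_1 − rank ∂_2 = (5 − 4) − 0 = 1, and there is no ∂_2, so H_1 = Z.

As a check, the Euler characteristic is 5 − 5 = 0, which agrees with 1 − 1 = 0.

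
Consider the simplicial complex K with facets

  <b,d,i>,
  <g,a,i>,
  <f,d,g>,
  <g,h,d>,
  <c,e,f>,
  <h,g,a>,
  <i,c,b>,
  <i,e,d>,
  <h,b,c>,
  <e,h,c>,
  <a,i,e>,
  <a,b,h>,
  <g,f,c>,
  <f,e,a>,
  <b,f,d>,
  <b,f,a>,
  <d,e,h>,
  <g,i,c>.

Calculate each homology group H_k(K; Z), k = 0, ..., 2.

Order the vertices as a < b < c < d < e < f < g < h < i. Listing each simplex with vertices in this order, K has dimension 2 with simplices:

  0-simplices (9): a, b, c, d, e, f, g, h, i
  1-simplices (27): ab, ae, af, ag, ah, ai, bc, bd, bf, bh, bi, ce, cf, cg, ch, ci, de, df, dg, dh, di, ef, eh, ei, fg, gh, gi
  2-simplices (18): abf, abh, aef, aei, agh, agi, bch, bci, bdf, bdi, cef, ceh, cfg, cgi, deh, dei, dfg, dgh

Hence C_0 ≅ Z^9, C_1 ≅ Z^27, C_2 ≅ Z^18.

The boundary map ∂_1: C_1 → C_0 is given by ∂[p,q] = [q] − [p]. For instance
  ∂ab = b − a.
The resulting 9×27 matrix has rank 8, and its Smith normal form has invariant factors (1,1,1,1,1,1,1,1).

The boundary map ∂_2: C_2 → C_1 sends each 2-simplex [p,q,r] to [q,r] − [p,r] + [p,q]. For instance
  ∂bdf = df − bf + bd,
  ∂cgi = gi − ci + cg.
The resulting 27×18 matrix has rank 17, and its Smith normal form has invariant factors (1,1,1,1,1,1,1,1,1,1,1,1,1,1,1,1,1).

Computing H_k = (kernel of ∂_k) / (image of ∂_{k+1}):

  H_0: rank C_0 − rank ∂_1 = 9 − 8 = 1, and the invariant factors of ∂_1 are all 1, so H_0 = Z.
  H_1: rank ker ∂_1 − rank ∂_2 = (27 − 8) − 17 = 2, and the invariant factors of ∂_2 are all 1, so H_1 = Z^2.
  H_2: rank ker ∂_2 − rank ∂_3 = (18 − 17) − 0 = 1, and there is no ∂_3, so H_2 = Z.

H_0 = Z,  H_1 = Z^2,  H_2 = Z.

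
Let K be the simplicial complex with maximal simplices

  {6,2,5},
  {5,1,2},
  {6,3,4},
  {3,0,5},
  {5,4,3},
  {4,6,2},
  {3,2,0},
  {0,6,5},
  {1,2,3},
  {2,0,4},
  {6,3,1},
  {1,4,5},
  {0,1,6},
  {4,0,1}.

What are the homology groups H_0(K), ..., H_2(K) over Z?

H_0 = Z,  H_1 = Z^2,  H_2 = Z.

Order the vertices as 0 < 1 < 2 < 3 < 4 < 5 < 6. Listing each simplex with vertices in this order, K has dimension 2 with simplices:

  0-simplices (7): [0], [1], [2], [3], [4], [5], [6]
  1-simplices (21): [0,1], [0,2], [0,3], [0,4], [0,5], [0,6], [1,2], [1,3], [1,4], [1,5], [1,6], [2,3], [2,4], [2,5], [2,6], [3,4], [3,5], [3,6], [4,5], [4,6], [5,6]
  2-simplices (14): [0,1,4], [0,1,6], [0,2,3], [0,2,4], [0,3,5], [0,5,6], [1,2,3], [1,2,5], [1,3,6], [1,4,5], [2,4,6], [2,5,6], [3,4,5], [3,4,6]

Hence C_0 ≅ Z^7, C_1 ≅ Z^21, C_2 ≅ Z^14.

Boundary ∂_1: C_1 → C_0 sends each edge [p,q] (with p < q) to q − p. For instance
  ∂[3,4] = [4] − [3].
The 7×21 boundary matrix has rank 6 and Smith normal form diag(1,1,1,1,1,1).

∂_2: C_2 → C_1 sends each 2-simplex [p,q,r] to [q,r] − [p,r] + [p,q]. For instance
  ∂[1,4,5] = [4,5] − [1,5] + [1,4],
  ∂[0,3,5] = [3,5] − [0,5] + [0,3].
The 21×14 boundary matrix has rank 13 and Smith normal form diag(1,1,1,1,1,1,1,1,1,1,1,1,1).

Now H_k = ker ∂_k / im ∂_{k+1}, so:

  H_0: rank C_0 − rank ∂_1 = 7 − 6 = 1, and the invariant factors of ∂_1 are all 1, so H_0 ≅ Z.
  H_1: rank ker ∂_1 − rank ∂_2 = (21 − 6) − 13 = 2, and the invariant factors of ∂_2 are all 1, so H_1 ≅ Z^2.
  H_2: rank ker ∂_2 − rank ∂_3 = (14 − 13) − 0 = 1, and there is no ∂_3, so H_2 ≅ Z.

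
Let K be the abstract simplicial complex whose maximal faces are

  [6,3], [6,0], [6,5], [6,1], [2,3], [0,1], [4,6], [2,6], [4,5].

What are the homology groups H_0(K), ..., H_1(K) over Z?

H_0 = Z,  H_1 = Z^3.

Take the total order 0 < 1 < 2 < 3 < 4 < 5 < 6 on the vertex set. Then K (dimension 1) consists of the simplices:

  0-simplices (7): [0], [1], [2], [3], [4], [5], [6]
  1-simplices (9): [0,1], [0,6], [1,6], [2,3], [2,6], [3,6], [4,5], [4,6], [5,6]

giving chain groups C_0 ≅ Z^7, C_1 ≅ Z^9.

Boundary ∂_1: C_1 → C_0 maps an edge to its endpoints' difference, ∂[p,q] = q − p. For instance
  ∂[0,1] = [1] − [0].
The resulting 7×9 matrix has rank 6, and its Smith normal form has invariant factors (1,1,1,1,1,1).

From H_k ≅ ker(∂_k) / im(∂_{k+1}) we obtain:

  H_0: rank C_0 − rank ∂_1 = 7 − 6 = 1, and the invariant factors of ∂_1 are all 1, so H_0 ≅ Z.
  H_1: rank ker ∂_1 − rank ∂_2 = (9 − 6) − 0 = 3, and there is no ∂_2, so H_1 ≅ Z^3.

As a check, the Euler characteristic is 7 − 9 = -2, which agrees with 1 − 3 = -2.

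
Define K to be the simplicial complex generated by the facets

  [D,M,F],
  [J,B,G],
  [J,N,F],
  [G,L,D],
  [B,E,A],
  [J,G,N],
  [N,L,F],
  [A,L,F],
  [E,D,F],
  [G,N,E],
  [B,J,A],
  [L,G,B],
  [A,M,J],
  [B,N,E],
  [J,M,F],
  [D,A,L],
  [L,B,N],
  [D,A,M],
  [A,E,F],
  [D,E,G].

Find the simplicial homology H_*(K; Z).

Order the vertices as A < B < D < E < F < G < J < L < M < N. Listing each simplex with vertices in this order, K has dimension 2 with simplices:

  0-simplices (10): A, B, D, E, F, G, J, L, M, N
  1-simplices (30): AB, AD, AE, AF, AJ, AL, AM, BE, BG, BJ, BL, BN, DE, DF, DG, DL, DM, EF, EG, EN, FJ, FL, FM, FN, GJ, GL, GN, JM, JN, LN
  2-simplices (20): ABE, ABJ, ADL, ADM, AEF, AFL, AJM, BEN, BGJ, BGL, BLN, DEF, DEG, DFM, DGL, EGN, FJM, FJN, FLN, GJN

giving chain groups C_0 ≅ Z^10, C_1 ≅ Z^30, C_2 ≅ Z^20.

Boundary ∂_1: C_1 → C_0 maps an edge to its endpoints' difference, ∂[p,q] = q − p. For instance
  ∂LN = N − L.
This gives a 10×30 integer matrix of rank 9; reducing to Smith normal form yields diagonal entries (1,1,1,1,1,1,1,1,1).

The boundary map ∂_2: C_2 → C_1 sends each 2-simplex [p,q,r] to [q,r] − [p,r] + [p,q]. For instance
  ∂FLN = LN − FN + FL,
  ∂FJN = JN − FN + FJ.
As a 30×20 matrix over Z this has rank 20, with invariant factors (1,1,1,1,1,1,1,1,1,1,1,1,1,1,1,1,1,1,1,2).

Computing H_k = (kernel of ∂_k) / (image of ∂_{k+1}):

  H_0: rank C_0 − rank ∂_1 = 10 − 9 = 1, and the invariant factors of ∂_1 are all 1, so H_0 ≅ Z.
  H_1: rank ker ∂_1 − rank ∂_2 = (30 − 9) − 20 = 1, and ∂_2 has invariant factor 2 > 1, so H_1 ≅ Z × Z/2.
  H_2: rank ker ∂_2 − rank ∂_3 = (20 − 20) − 0 = 0, and there is no ∂_3, so H_2 ≅ 0.

H_0 ≅ Z,  H_1 ≅ Z × Z/2,  H_2 = 0.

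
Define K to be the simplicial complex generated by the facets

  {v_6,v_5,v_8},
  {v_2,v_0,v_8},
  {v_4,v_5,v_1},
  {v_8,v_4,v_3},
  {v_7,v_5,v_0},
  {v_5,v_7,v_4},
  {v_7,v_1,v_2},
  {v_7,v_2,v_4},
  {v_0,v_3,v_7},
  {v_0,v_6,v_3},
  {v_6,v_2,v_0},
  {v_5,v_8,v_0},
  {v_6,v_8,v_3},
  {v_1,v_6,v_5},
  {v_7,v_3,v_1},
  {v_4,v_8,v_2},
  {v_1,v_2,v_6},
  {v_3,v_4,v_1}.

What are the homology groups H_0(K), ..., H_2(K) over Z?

H_0 ≅ Z,  H_1 ≅ Z × Z/2,  H_2 = 0.

Fix the vertex order v_0 < v_1 < v_2 < v_3 < v_4 < v_5 < v_6 < v_7 < v_8 and write every simplex with vertices in increasing order. Then dim K = 2 and the simplices of K are:

  0-simplices (9): [v_0], [v_1], [v_2], [v_3], [v_4], [v_5], [v_6], [v_7], [v_8]
  1-simplices (27): (27 of them)
  2-simplices (18): (18 of them)

giving chain groups C_0 ≅ Z^9, C_1 ≅ Z^27, C_2 ≅ Z^18.

∂_1: C_1 → C_0 maps an edge to its endpoints' difference, ∂[p,q] = q − p. For instance
  ∂[v_2,v_6] = [v_6] − [v_2].
As a 9×27 matrix over Z this has rank 8, with invariant factors (1,1,1,1,1,1,1,1).

The boundary map ∂_2: C_2 → C_1 sends each 2-simplex [p,q,r] to [q,r] − [p,r] + [p,q]. For instance
  ∂[v_1,v_3,v_4] = [v_3,v_4] − [v_1,v_4] + [v_1,v_3],
  ∂[v_0,v_3,v_7] = [v_3,v_7] − [v_0,v_7] + [v_0,v_3].
As a 27×18 matrix over Z this has rank 18, with invariant factors (1,1,1,1,1,1,1,1,1,1,1,1,1,1,1,1,1,2).

From H_k ≅ ker(∂_k) / im(∂_{k+1}) we obtain:

  H_0: rank C_0 − rank ∂_1 = 9 − 8 = 1, and the invariant factors of ∂_1 are all 1, so H_0 ≅ Z.
  H_1: rank ker ∂_1 − rank ∂_2 = (27 − 8) − 18 = 1, and ∂_2 has invariant factor 2 > 1, so H_1 ≅ Z × Z/2.
  H_2: rank ker ∂_2 − rank ∂_3 = (18 − 18) − 0 = 0, and there is no ∂_3, so H_2 ≅ 0.

As a check, the Euler characteristic is 9 − 27 + 18 = 0, which agrees with 1 − 1 + 0 = 0.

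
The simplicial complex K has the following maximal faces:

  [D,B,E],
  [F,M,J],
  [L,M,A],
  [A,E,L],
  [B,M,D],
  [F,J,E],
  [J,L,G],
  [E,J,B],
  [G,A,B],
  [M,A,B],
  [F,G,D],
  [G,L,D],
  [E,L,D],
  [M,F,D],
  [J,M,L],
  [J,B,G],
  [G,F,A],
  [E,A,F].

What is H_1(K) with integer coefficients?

We work with the vertex ordering A < B < D < E < F < G < J < L < M. The simplices of K, each written with vertices in increasing order, are:

  0-simplices (9): A, B, D, E, F, G, J, L, M
  1-simplices (27): AB, AE, AF, AG, AL, AM, BD, BE, BG, BJ, BM, DE, DF, DG, DL, DM, EF, EJ, EL, FG, FJ, FM, GJ, GL, JL, JM, LM
  2-simplices (18): ABG, ABM, AEF, AEL, AFG, ALM, BDE, BDM, BEJ, BGJ, DEL, DFG, DFM, DGL, EFJ, FJM, GJL, JLM

so the chain groups are C_0 ≅ Z^9, C_1 ≅ Z^27, C_2 ≅ Z^18.

Boundary ∂_1: C_1 → C_0 maps an edge to its endpoints' difference, ∂[p,q] = q − p.
The 9×27 boundary matrix has rank 8 and Smith normal form diag(1,1,1,1,1,1,1,1).

∂_2: C_2 → C_1 acts by ∂[p,q,r] = [q,r] − [p,r] + [p,q]. For instance
  ∂BDE = DE − BE + BD,
  ∂FJM = JM − FM + FJ.
The resulting 27×18 matrix has rank 17, and its Smith normal form has invariant factors (1,1,1,1,1,1,1,1,1,1,1,1,1,1,1,1,1).

Now H_k = ker ∂_k / im ∂_{k+1}, so:

  H_1: rank ker ∂_1 − rank ∂_2 = (27 − 8) − 17 = 2, and the invariant factors of ∂_2 are all 1, so H_1 = Z^2.

(K is a triangulation of the torus T^2.)

H_1 ≅ Z^2.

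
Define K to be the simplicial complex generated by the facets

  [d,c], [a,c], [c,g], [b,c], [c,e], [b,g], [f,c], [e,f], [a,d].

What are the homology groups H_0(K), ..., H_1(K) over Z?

Take the total order a < b < c < d < e < f < g on the vertex set. Then K (dimension 1) consists of the simplices:

  0-simplices (7): a, b, c, d, e, f, g
  1-simplices (9): ac, ad, bc, bg, cd, ce, cf, cg, ef

giving chain groups C_0 ≅ Z^7, C_1 ≅ Z^9.

∂_1: C_1 → C_0 maps an edge to its endpoints' difference, ∂[p,q] = q − p. For instance
  ∂cg = g − c.
The 7×9 boundary matrix has rank 6 and Smith normal form diag(1,1,1,1,1,1).

Reading off H_k = ker ∂_k / im ∂_{k+1}:

  H_0: rank C_0 − rank ∂_1 = 7 − 6 = 1, and the invariant factors of ∂_1 are all 1, so H_0 = Z.
  H_1: rank ker ∂_1 − rank ∂_2 = (9 − 6) − 0 = 3, and there is no ∂_2, so H_1 = Z^3.

H_0 = Z,  H_1 = Z^3.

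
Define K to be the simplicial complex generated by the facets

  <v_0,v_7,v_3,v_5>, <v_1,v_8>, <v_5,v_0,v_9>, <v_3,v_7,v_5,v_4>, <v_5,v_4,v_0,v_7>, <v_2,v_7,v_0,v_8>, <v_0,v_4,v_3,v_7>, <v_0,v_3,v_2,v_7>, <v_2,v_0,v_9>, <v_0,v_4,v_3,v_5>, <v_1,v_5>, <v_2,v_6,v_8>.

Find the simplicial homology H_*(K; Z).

Fix the vertex order v_0 < v_1 < v_2 < v_3 < v_4 < v_5 < v_6 < v_7 < v_8 < v_9 and write every simplex with vertices in increasing order. Then dim K = 3 and the simplices of K are:

  0-simplices (10): [v_0], [v_1], [v_2], [v_3], [v_4], [v_5], [v_6], [v_7], [v_8], [v_9]
  1-simplices (23): (23 of them)
  2-simplices (19): (19 of them)
  3-simplices (7): [v_0,v_2,v_3,v_7], [v_0,v_2,v_7,v_8], [v_0,v_3,v_4,v_5], [v_0,v_3,v_4,v_7], [v_0,v_3,v_5,v_7], [v_0,v_4,v_5,v_7], [v_3,v_4,v_5,v_7]

Hence C_0 ≅ Z^10, C_1 ≅ Z^23, C_2 ≅ Z^19, C_3 ≅ Z^7.

∂_1: C_1 → C_0 is given by ∂[p,q] = [q] − [p].
As a 10×23 matrix over Z this has rank 9, with invariant factors (1,1,1,1,1,1,1,1,1).

Boundary ∂_2: C_2 → C_1 acts by ∂[p,q,r] = [q,r] − [p,r] + [p,q]. For instance
  ∂[v_0,v_4,v_7] = [v_4,v_7] − [v_0,v_7] + [v_0,v_4],
  ∂[v_3,v_5,v_7] = [v_5,v_7] − [v_3,v_7] + [v_3,v_5].
The 23×19 boundary matrix has rank 13 and Smith normal form diag(1,1,1,1,1,1,1,1,1,1,1,1,1).

Boundary ∂_3: C_3 → C_2 sends each 3-simplex σ to the alternating sum Σ_i (−1)^i (σ with its i-th vertex removed). For instance
  ∂[v_3,v_4,v_5,v_7] = [v_4,v_5,v_7] − [v_3,v_5,v_7] + [v_3,v_4,v_7] − [v_3,v_4,v_5],
  ∂[v_0,v_4,v_5,v_7] = [v_4,v_5,v_7] − [v_0,v_5,v_7] + [v_0,v_4,v_7] − [v_0,v_4,v_5].
The 19×7 boundary matrix has rank 6 and Smith normal form diag(1,1,1,1,1,1).

Reading off H_k = ker ∂_k / im ∂_{k+1}:

  H_0: rank C_0 − rank ∂_1 = 10 − 9 = 1, and the invariant factors of ∂_1 are all 1, so H_0 = Z.
  H_1: rank ker ∂_1 − rank ∂_2 = (23 − 9) − 13 = 1, and the invariant factors of ∂_2 are all 1, so H_1 = Z.
  H_2: rank ker ∂_2 − rank ∂_3 = (19 − 13) − 6 = 0, and the invariant factors of ∂_3 are all 1, so H_2 = 0.
  H_3: rank ker ∂_3 − rank ∂_4 = (7 − 6) − 0 = 1, and there is no ∂_4, so H_3 = Z.

H_0 = Z,  H_1 = Z,  H_2 = 0,  H_3 = Z.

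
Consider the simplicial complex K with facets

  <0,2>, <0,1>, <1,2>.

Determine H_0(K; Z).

Fix the vertex order 0 < 1 < 2 and write every simplex with vertices in increasing order. Then dim K = 1 and the simplices of K are:

  0-simplices (3): [0], [1], [2]
  1-simplices (3): [0,1], [0,2], [1,2]

giving chain groups C_0 ≅ Z^3, C_1 ≅ Z^3.

Boundary ∂_1: C_1 → C_0 sends each edge [p,q] (with p < q) to q − p. For instance
  ∂[0,1] = [1] − [0].
The resulting 3×3 matrix has rank 2, and its Smith normal form has invariant factors (1,1).

Reading off H_k = ker ∂_k / im ∂_{k+1}:

  H_0: rank C_0 − rank ∂_1 = 3 − 2 = 1, and the invariant factors of ∂_1 are all 1, so H_0 = Z.

(K is a triangulation of the circle S^1.)

H_0 = Z.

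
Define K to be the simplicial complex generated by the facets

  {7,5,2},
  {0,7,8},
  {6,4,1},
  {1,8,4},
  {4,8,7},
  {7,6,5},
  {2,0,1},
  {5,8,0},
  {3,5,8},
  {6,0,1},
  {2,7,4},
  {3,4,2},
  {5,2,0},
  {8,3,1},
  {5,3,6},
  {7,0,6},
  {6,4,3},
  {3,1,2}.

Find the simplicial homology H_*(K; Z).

Fix the vertex order 0 < 1 < 2 < 3 < 4 < 5 < 6 < 7 < 8 and write every simplex with vertices in increasing order. Then dim K = 2 and the simplices of K are:

  0-simplices (9): [0], [1], [2], [3], [4], [5], [6], [7], [8]
  1-simplices (27): (27 of them)
  2-simplices (18): [0,1,2], [0,1,6], [0,2,5], [0,5,8], [0,6,7], [0,7,8], [1,2,3], [1,3,8], [1,4,6], [1,4,8], [2,3,4], [2,4,7], [2,5,7], [3,4,6], [3,5,6], [3,5,8], [4,7,8], [5,6,7]

so the chain groups are C_0 ≅ Z^9, C_1 ≅ Z^27, C_2 ≅ Z^18.

∂_1: C_1 → C_0 maps an edge to its endpoints' difference, ∂[p,q] = q − p.
This gives a 9×27 integer matrix of rank 8; reducing to Smith normal form yields diagonal entries (1,1,1,1,1,1,1,1).

The boundary map ∂_2: C_2 → C_1 maps a triangle to the signed sum of its edges. For instance
  ∂[2,5,7] = [5,7] − [2,7] + [2,5],
  ∂[1,4,8] = [4,8] − [1,8] + [1,4].
This gives a 27×18 integer matrix of rank 18; reducing to Smith normal form yields diagonal entries (1,1,1,1,1,1,1,1,1,1,1,1,1,1,1,1,1,2).

Now H_k = ker ∂_k / im ∂_{k+1}, so:

  H_0: rank C_0 − rank ∂_1 = 9 − 8 = 1, and the invariant factors of ∂_1 are all 1, so H_0 = Z.
  H_1: rank ker ∂_1 − rank ∂_2 = (27 − 8) − 18 = 1, and ∂_2 has invariant factor 2 > 1, so H_1 = Z ⊕ Z/2.
  H_2: rank ker ∂_2 − rank ∂_3 = (18 − 18) − 0 = 0, and there is no ∂_3, so H_2 = 0.

(K is a triangulation of the Klein bottle.)

H_0 = Z,  H_1 = Z ⊕ Z/2,  H_2 = 0.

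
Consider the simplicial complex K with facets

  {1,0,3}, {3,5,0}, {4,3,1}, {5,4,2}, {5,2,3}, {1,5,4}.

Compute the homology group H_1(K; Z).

We work with the vertex ordering 0 < 1 < 2 < 3 < 4 < 5. The simplices of K, each written with vertices in increasing order, are:

  0-simplices (6): [0], [1], [2], [3], [4], [5]
  1-simplices (12): [0,1], [0,3], [0,5], [1,3], [1,4], [1,5], [2,3], [2,4], [2,5], [3,4], [3,5], [4,5]
  2-simplices (6): [0,1,3], [0,3,5], [1,3,4], [1,4,5], [2,3,5], [2,4,5]

giving chain groups C_0 ≅ Z^6, C_1 ≅ Z^12, C_2 ≅ Z^6.

∂_1: C_1 → C_0 maps an edge to its endpoints' difference, ∂[p,q] = q − p. For instance
  ∂[2,4] = [4] − [2].
As a 6×12 matrix over Z this has rank 5, with invariant factors (1,1,1,1,1).

Boundary ∂_2: C_2 → C_1 maps a triangle to the signed sum of its edges. For instance
  ∂[1,4,5] = [4,5] − [1,5] + [1,4],
  ∂[0,1,3] = [1,3] − [0,3] + [0,1].
As a 12×6 matrix over Z this has rank 6, with invariant factors (1,1,1,1,1,1).

Now H_k = ker ∂_k / im ∂_{k+1}, so:

  H_1: rank ker ∂_1 − rank ∂_2 = (12 − 5) − 6 = 1, and the invariant factors of ∂_2 are all 1, so H_1 ≅ Z.

H_1 ≅ Z.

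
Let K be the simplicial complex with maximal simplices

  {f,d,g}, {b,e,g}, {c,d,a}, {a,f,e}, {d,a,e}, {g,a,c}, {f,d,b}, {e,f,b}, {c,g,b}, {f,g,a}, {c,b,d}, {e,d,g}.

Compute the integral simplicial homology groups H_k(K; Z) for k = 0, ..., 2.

Order the vertices as a < b < c < d < e < f < g. Listing each simplex with vertices in this order, K has dimension 2 with simplices:

  0-simplices (7): a, b, c, d, e, f, g
  1-simplices (18): ac, ad, ae, af, ag, bc, bd, be, bf, bg, cd, cg, de, df, dg, ef, eg, fg
  2-simplices (12): acd, acg, ade, aef, afg, bcd, bcg, bdf, bef, beg, deg, dfg

Hence C_0 ≅ Z^7, C_1 ≅ Z^18, C_2 ≅ Z^12.

Boundary ∂_1: C_1 → C_0 maps an edge to its endpoints' difference, ∂[p,q] = q − p.
The resulting 7×18 matrix has rank 6, and its Smith normal form has invariant factors (1,1,1,1,1,1).

Boundary ∂_2: C_2 → C_1 acts by ∂[p,q,r] = [q,r] − [p,r] + [p,q]. For instance
  ∂dfg = fg − dg + df,
  ∂beg = eg − bg + be.
The resulting 18×12 matrix has rank 12, and its Smith normal form has invariant factors (1,1,1,1,1,1,1,1,1,1,1,2).

From H_k ≅ ker(∂_k) / im(∂_{k+1}) we obtain:

  H_0: rank C_0 − rank ∂_1 = 7 − 6 = 1, and the invariant factors of ∂_1 are all 1, so H_0 ≅ Z.
  H_1: rank ker ∂_1 − rank ∂_2 = (18 − 6) − 12 = 0, and ∂_2 has invariant factor 2 > 1, so H_1 ≅ Z_2.
  H_2: rank ker ∂_2 − rank ∂_3 = (12 − 12) − 0 = 0, and there is no ∂_3, so H_2 ≅ 0.

H_0 ≅ Z,  H_1 ≅ Z_2,  H_2 = 0.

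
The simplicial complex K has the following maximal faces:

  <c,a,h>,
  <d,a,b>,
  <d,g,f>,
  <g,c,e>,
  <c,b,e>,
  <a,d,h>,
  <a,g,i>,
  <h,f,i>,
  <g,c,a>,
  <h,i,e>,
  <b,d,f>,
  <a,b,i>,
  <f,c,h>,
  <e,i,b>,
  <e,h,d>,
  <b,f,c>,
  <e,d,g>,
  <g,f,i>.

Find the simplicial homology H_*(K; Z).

H_0 ≅ Z,  H_1 ≅ Z^2,  H_2 ≅ Z.

K has 9 vertices, 27 edges, 18 triangles.
rank ∂_0 = 0, rank ∂_1 = 8 ⇒ b_0 = 9 − 0 − 8 = 1; all invariant factors of ∂_1 are 1 so no torsion. So H_0 = Z.
rank ∂_1 = 8, rank ∂_2 = 17 ⇒ b_1 = 27 − 8 − 17 = 2; all invariant factors of ∂_2 are 1 so no torsion. So H_1 = Z^2.
rank ∂_2 = 17, rank ∂_3 = 0 ⇒ b_2 = 18 − 17 − 0 = 1. So H_2 = Z.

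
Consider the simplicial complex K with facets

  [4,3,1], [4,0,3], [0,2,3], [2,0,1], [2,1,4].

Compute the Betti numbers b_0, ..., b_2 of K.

b_0 = 1, b_1 = 1, b_2 = 0.

Order the vertices as 0 < 1 < 2 < 3 < 4. Listing each simplex with vertices in this order, K has dimension 2 with simplices:

  0-simplices (5): [0], [1], [2], [3], [4]
  1-simplices (10): [0,1], [0,2], [0,3], [0,4], [1,2], [1,3], [1,4], [2,3], [2,4], [3,4]
  2-simplices (5): [0,1,2], [0,2,3], [0,3,4], [1,2,4], [1,3,4]

Hence C_0 ≅ Z^5, C_1 ≅ Z^10, C_2 ≅ Z^5.

Boundary ∂_1: C_1 → C_0 sends each edge [p,q] (with p < q) to q − p.
The 5×10 boundary matrix has rank 4 and Smith normal form diag(1,1,1,1).

The boundary map ∂_2: C_2 → C_1 acts by ∂[p,q,r] = [q,r] − [p,r] + [p,q]. For instance
  ∂[0,1,2] = [1,2] − [0,2] + [0,1],
  ∂[0,3,4] = [3,4] − [0,4] + [0,3].
As a 10×5 matrix over Z this has rank 5, with invariant factors (1,1,1,1,1).

Computing H_k = (kernel of ∂_k) / (image of ∂_{k+1}):

  H_0: rank C_0 − rank ∂_1 = 5 − 4 = 1, and the invariant factors of ∂_1 are all 1, so H_0 ≅ Z.
  H_1: rank ker ∂_1 − rank ∂_2 = (10 − 4) − 5 = 1, and the invariant factors of ∂_2 are all 1, so H_1 ≅ Z.
  H_2: rank ker ∂_2 − rank ∂_3 = (5 − 5) − 0 = 0, and there is no ∂_3, so H_2 ≅ 0.

As a check, the Euler characteristic is 5 − 10 + 5 = 0, which agrees with 1 − 1 + 0 = 0.

Hence the Betti numbers are b_0 = 1, b_1 = 1, b_2 = 0.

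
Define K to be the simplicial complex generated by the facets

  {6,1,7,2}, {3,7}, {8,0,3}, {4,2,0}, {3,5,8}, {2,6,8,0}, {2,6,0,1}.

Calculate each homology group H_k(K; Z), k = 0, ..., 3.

H_0 ≅ Z,  H_1 ≅ Z,  H_2 = 0,  H_3 = 0.

Order the vertices as 0 < 1 < 2 < 3 < 4 < 5 < 6 < 7 < 8. Listing each simplex with vertices in this order, K has dimension 3 with simplices:

  0-simplices (9): [0], [1], [2], [3], [4], [5], [6], [7], [8]
  1-simplices (19): [0,1], [0,2], [0,3], [0,4], [0,6], [0,8], [1,2], [1,6], [1,7], [2,4], [2,6], [2,7], [2,8], [3,5], [3,7], [3,8], [5,8], [6,7], [6,8]
  2-simplices (13): [0,1,2], [0,1,6], [0,2,4], [0,2,6], [0,2,8], [0,3,8], [0,6,8], [1,2,6], [1,2,7], [1,6,7], [2,6,7], [2,6,8], [3,5,8]
  3-simplices (3): [0,1,2,6], [0,2,6,8], [1,2,6,7]

so the chain groups are C_0 ≅ Z^9, C_1 ≅ Z^19, C_2 ≅ Z^13, C_3 ≅ Z^3.

Boundary ∂_1: C_1 → C_0 is given by ∂[p,q] = [q] − [p]. For instance
  ∂[2,8] = [8] − [2].
The resulting 9×19 matrix has rank 8, and its Smith normal form has invariant factors (1,1,1,1,1,1,1,1).

The boundary map ∂_2: C_2 → C_1 sends each 2-simplex [p,q,r] to [q,r] − [p,r] + [p,q]. For instance
  ∂[0,2,6] = [2,6] − [0,6] + [0,2],
  ∂[2,6,8] = [6,8] − [2,8] + [2,6].
This gives a 19×13 integer matrix of rank 10; reducing to Smith normal form yields diagonal entries (1,1,1,1,1,1,1,1,1,1).

∂_3: C_3 → C_2 sends each 3-simplex σ to the alternating sum Σ_i (−1)^i (σ with its i-th vertex removed). For instance
  ∂[1,2,6,7] = [2,6,7] − [1,6,7] + [1,2,7] − [1,2,6],
  ∂[0,1,2,6] = [1,2,6] − [0,2,6] + [0,1,6] − [0,1,2].
The resulting 13×3 matrix has rank 3, and its Smith normal form has invariant factors (1,1,1).

From H_k ≅ ker(∂_k) / im(∂_{k+1}) we obtain:

  H_0: rank C_0 − rank ∂_1 = 9 − 8 = 1, and the invariant factors of ∂_1 are all 1, so H_0 = Z.
  H_1: rank ker ∂_1 − rank ∂_2 = (19 − 8) − 10 = 1, and the invariant factors of ∂_2 are all 1, so H_1 = Z.
  H_2: rank ker ∂_2 − rank ∂_3 = (13 − 10) − 3 = 0, and the invariant factors of ∂_3 are all 1, so H_2 = 0.
  H_3: rank ker ∂_3 − rank ∂_4 = (3 − 3) − 0 = 0, and there is no ∂_4, so H_3 = 0.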